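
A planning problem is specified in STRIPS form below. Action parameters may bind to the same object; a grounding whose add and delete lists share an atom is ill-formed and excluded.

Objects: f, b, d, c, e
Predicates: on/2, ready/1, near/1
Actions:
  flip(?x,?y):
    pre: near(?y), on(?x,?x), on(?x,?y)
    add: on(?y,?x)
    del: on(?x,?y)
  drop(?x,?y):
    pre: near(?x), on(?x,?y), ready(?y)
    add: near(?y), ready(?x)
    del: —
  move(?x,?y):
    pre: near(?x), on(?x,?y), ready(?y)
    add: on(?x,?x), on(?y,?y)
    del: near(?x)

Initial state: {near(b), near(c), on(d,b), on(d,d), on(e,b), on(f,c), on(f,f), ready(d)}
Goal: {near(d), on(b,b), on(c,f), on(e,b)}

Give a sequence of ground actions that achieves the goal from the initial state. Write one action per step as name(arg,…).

flip(f,c); flip(d,b); drop(b,d); move(b,d)

1. flip(f,c)  →  {near(b), near(c), on(c,f), on(d,b), on(d,d), on(e,b), on(f,f), ready(d)}
2. flip(d,b)  →  {near(b), near(c), on(b,d), on(c,f), on(d,d), on(e,b), on(f,f), ready(d)}
3. drop(b,d)  →  {near(b), near(c), near(d), on(b,d), on(c,f), on(d,d), on(e,b), on(f,f), ready(b), ready(d)}
4. move(b,d)  →  {near(c), near(d), on(b,b), on(b,d), on(c,f), on(d,d), on(e,b), on(f,f), ready(b), ready(d)}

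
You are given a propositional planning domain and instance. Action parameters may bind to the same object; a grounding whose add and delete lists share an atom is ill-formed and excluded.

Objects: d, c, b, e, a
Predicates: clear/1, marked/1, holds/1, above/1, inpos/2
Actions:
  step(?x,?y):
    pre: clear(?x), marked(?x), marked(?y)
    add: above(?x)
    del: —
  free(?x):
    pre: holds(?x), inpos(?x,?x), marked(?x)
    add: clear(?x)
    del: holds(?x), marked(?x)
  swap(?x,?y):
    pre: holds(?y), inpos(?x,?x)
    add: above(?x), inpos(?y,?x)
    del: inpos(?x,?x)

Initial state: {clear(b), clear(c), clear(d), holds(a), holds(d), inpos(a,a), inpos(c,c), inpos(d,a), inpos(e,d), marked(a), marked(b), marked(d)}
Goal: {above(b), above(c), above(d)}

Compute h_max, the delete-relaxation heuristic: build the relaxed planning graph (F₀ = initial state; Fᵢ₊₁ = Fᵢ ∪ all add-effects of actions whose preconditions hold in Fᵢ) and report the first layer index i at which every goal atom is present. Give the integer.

F0 = init (12 atoms)
F1 = F0 ∪ {above(a), above(b), above(c), above(d), clear(a), inpos(a,c), inpos(d,c)}  (19 atoms)
goal ⊆ F1  ⇒  h_max = 1

1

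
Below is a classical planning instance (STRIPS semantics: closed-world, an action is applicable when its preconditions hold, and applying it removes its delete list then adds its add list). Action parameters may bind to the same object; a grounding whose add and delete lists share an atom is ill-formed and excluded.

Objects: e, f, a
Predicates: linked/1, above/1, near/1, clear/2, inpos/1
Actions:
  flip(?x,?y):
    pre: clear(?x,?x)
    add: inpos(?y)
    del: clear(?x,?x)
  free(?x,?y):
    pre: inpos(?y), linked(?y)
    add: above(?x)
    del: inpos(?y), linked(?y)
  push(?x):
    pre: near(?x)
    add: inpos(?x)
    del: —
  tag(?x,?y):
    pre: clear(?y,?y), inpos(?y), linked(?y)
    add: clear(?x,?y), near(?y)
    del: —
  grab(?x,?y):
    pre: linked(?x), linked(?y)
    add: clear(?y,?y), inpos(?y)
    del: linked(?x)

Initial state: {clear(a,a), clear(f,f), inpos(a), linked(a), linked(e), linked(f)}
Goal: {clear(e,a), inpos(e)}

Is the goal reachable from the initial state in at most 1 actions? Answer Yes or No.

No

1. flip(f,e)  →  {clear(a,a), inpos(a), inpos(e), linked(a), linked(e), linked(f)}
2. tag(e,a)  →  {clear(a,a), clear(e,a), inpos(a), inpos(e), linked(a), linked(e), linked(f), near(a)}
optimal plan length = 2; 2 > 1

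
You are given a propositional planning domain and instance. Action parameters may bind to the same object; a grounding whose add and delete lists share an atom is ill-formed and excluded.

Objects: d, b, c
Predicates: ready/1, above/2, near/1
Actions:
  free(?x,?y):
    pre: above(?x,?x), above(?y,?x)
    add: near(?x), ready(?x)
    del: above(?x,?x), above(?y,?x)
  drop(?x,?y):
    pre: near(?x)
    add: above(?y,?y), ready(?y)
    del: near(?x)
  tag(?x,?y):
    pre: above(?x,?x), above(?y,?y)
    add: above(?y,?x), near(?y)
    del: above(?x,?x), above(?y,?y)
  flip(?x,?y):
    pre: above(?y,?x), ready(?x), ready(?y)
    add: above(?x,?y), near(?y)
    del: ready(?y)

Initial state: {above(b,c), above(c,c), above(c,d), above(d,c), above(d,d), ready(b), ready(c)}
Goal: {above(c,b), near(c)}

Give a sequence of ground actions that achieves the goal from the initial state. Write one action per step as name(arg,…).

1. free(c,d)  →  {above(b,c), above(c,d), above(d,d), near(c), ready(b), ready(c)}
2. flip(c,b)  →  {above(b,c), above(c,b), above(c,d), above(d,d), near(b), near(c), ready(c)}

free(c,d); flip(c,b)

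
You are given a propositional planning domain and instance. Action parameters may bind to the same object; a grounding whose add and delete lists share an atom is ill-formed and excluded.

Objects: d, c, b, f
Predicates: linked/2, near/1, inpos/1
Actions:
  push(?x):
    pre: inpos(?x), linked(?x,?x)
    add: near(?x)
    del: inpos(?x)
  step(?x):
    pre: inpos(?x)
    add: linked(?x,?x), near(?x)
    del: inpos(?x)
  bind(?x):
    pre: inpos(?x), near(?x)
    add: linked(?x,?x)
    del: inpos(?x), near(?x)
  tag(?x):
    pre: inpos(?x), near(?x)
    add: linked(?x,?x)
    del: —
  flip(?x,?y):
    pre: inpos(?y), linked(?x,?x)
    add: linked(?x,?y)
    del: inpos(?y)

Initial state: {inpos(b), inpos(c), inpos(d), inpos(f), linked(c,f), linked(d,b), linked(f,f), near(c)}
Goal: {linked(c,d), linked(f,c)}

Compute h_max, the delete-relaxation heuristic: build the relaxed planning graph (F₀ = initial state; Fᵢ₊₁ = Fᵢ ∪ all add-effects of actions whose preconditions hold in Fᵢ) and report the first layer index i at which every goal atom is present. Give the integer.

2

F0 = init (8 atoms)
F1 = F0 ∪ {linked(b,b), linked(c,c), linked(d,d), linked(f,b), linked(f,c), linked(f,d), near(b), near(d), near(f)}  (17 atoms)
F2 = F1 ∪ {linked(b,c), linked(b,d), linked(b,f), linked(c,b), linked(c,d), linked(d,c), linked(d,f)}  (24 atoms)
goal ⊆ F2  ⇒  h_max = 2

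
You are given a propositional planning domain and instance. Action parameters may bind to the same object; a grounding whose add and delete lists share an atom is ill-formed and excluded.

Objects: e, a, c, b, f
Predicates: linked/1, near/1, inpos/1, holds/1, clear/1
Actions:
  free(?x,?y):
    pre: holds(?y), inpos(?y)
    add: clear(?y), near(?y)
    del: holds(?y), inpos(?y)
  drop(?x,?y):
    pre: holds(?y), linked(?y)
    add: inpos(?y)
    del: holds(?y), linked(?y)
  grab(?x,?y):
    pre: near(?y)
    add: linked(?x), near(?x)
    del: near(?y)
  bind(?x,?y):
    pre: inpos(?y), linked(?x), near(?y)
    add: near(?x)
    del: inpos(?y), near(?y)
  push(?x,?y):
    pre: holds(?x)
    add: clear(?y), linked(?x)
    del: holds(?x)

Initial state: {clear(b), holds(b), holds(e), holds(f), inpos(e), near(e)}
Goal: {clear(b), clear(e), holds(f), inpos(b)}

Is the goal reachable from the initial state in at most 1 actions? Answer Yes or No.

1. free(e,e)  →  {clear(b), clear(e), holds(b), holds(f), near(e)}
2. grab(b,e)  →  {clear(b), clear(e), holds(b), holds(f), linked(b), near(b)}
3. drop(e,b)  →  {clear(b), clear(e), holds(f), inpos(b), near(b)}
optimal plan length = 3; 3 > 1

No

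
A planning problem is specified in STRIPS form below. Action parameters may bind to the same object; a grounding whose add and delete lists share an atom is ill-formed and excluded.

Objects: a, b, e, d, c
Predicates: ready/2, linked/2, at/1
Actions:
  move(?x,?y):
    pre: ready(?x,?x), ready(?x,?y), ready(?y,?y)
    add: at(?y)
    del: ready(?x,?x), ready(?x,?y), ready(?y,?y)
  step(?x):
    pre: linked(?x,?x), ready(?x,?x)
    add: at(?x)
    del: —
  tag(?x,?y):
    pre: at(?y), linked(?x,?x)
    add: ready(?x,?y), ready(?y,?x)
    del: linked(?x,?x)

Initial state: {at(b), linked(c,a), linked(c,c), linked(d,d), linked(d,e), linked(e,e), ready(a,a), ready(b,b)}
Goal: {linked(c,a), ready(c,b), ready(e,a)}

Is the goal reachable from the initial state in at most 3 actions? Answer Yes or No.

Yes

1. move(a,a)  →  {at(a), at(b), linked(c,a), linked(c,c), linked(d,d), linked(d,e), linked(e,e), ready(b,b)}
2. tag(e,a)  →  {at(a), at(b), linked(c,a), linked(c,c), linked(d,d), linked(d,e), ready(a,e), ready(b,b), ready(e,a)}
3. tag(c,b)  →  {at(a), at(b), linked(c,a), linked(d,d), linked(d,e), ready(a,e), ready(b,b), ready(b,c), ready(c,b), ready(e,a)}
optimal plan length = 3; 3 ≤ 3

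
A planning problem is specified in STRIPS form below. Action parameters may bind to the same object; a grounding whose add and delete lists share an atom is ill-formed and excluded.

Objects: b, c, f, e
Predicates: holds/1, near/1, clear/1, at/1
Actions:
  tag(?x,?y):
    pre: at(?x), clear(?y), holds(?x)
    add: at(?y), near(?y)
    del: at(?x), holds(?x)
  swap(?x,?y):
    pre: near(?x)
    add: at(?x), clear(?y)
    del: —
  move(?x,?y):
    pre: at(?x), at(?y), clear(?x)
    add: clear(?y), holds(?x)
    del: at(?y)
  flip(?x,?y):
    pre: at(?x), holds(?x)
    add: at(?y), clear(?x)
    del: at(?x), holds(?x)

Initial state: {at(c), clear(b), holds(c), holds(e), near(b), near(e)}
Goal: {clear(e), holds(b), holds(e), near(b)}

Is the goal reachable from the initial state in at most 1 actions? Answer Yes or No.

No

1. swap(b,e)  →  {at(b), at(c), clear(b), clear(e), holds(c), holds(e), near(b), near(e)}
2. move(b,b)  →  {at(c), clear(b), clear(e), holds(b), holds(c), holds(e), near(b), near(e)}
optimal plan length = 2; 2 > 1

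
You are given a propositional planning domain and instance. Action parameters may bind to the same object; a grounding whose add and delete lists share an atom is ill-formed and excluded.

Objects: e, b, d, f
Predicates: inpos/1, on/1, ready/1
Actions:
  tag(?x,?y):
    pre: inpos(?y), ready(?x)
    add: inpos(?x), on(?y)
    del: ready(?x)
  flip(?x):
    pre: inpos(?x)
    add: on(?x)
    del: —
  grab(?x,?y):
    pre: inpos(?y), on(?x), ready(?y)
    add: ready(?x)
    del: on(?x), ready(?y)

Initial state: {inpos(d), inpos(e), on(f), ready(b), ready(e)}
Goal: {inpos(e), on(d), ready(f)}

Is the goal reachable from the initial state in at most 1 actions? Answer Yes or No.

1. tag(b,d)  →  {inpos(b), inpos(d), inpos(e), on(d), on(f), ready(e)}
2. grab(f,e)  →  {inpos(b), inpos(d), inpos(e), on(d), ready(f)}
optimal plan length = 2; 2 > 1

No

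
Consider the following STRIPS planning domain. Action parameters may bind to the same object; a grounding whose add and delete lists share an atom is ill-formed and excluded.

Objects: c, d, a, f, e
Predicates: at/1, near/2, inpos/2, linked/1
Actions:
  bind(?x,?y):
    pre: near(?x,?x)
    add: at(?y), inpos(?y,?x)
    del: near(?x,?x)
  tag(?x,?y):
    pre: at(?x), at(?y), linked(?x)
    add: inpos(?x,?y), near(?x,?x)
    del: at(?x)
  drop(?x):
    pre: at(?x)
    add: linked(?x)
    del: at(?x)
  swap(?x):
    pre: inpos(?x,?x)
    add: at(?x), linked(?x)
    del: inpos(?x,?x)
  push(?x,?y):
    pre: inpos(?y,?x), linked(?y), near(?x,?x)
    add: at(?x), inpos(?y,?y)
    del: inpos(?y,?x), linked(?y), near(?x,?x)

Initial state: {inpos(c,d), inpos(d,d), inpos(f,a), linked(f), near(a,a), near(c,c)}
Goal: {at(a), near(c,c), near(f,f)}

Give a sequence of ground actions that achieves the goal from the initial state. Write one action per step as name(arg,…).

1. push(a,f)  →  {at(a), inpos(c,d), inpos(d,d), inpos(f,f), near(c,c)}
2. swap(f)  →  {at(a), at(f), inpos(c,d), inpos(d,d), linked(f), near(c,c)}
3. tag(f,a)  →  {at(a), inpos(c,d), inpos(d,d), inpos(f,a), linked(f), near(c,c), near(f,f)}

push(a,f); swap(f); tag(f,a)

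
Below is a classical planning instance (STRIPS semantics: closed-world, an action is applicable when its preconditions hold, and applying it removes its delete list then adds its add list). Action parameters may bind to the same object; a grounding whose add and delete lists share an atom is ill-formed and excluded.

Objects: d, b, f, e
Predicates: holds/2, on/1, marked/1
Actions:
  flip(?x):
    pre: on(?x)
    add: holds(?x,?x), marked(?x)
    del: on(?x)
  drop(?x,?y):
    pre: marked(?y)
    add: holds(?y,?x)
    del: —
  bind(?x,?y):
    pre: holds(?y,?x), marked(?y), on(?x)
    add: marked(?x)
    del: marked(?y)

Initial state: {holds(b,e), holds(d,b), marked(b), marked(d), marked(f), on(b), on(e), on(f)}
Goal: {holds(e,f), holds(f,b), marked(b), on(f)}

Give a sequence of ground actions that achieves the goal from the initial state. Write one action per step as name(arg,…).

1. flip(e)  →  {holds(b,e), holds(d,b), holds(e,e), marked(b), marked(d), marked(e), marked(f), on(b), on(f)}
2. drop(b,f)  →  {holds(b,e), holds(d,b), holds(e,e), holds(f,b), marked(b), marked(d), marked(e), marked(f), on(b), on(f)}
3. drop(f,e)  →  {holds(b,e), holds(d,b), holds(e,e), holds(e,f), holds(f,b), marked(b), marked(d), marked(e), marked(f), on(b), on(f)}

flip(e); drop(b,f); drop(f,e)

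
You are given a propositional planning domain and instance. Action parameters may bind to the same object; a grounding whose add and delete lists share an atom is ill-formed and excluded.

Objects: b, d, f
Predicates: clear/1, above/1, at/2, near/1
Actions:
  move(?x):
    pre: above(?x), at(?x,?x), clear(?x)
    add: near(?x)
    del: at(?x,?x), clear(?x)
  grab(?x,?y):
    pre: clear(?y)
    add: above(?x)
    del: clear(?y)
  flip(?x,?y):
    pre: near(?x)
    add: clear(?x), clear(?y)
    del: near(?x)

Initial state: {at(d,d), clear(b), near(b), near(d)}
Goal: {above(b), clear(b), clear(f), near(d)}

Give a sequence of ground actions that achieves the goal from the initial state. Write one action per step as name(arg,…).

grab(b,b); flip(b,f)

1. grab(b,b)  →  {above(b), at(d,d), near(b), near(d)}
2. flip(b,f)  →  {above(b), at(d,d), clear(b), clear(f), near(d)}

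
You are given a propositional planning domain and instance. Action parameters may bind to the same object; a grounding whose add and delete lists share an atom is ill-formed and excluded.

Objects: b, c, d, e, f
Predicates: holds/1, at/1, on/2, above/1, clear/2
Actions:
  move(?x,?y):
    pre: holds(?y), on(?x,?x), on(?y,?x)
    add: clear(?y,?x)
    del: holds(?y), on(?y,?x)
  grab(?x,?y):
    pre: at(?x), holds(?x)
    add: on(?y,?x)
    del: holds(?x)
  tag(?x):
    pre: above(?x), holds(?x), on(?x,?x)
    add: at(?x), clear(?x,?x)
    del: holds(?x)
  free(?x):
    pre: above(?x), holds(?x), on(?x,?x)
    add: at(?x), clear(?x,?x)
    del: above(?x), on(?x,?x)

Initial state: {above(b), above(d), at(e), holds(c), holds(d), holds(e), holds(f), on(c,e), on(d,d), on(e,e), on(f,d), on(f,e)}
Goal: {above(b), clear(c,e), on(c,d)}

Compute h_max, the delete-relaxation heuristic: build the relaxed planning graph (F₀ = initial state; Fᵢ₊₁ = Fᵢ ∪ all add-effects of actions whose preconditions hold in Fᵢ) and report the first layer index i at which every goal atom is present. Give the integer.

2

F0 = init (12 atoms)
F1 = F0 ∪ {at(d), clear(c,e), clear(d,d), clear(e,e), clear(f,d), clear(f,e), on(b,e), on(d,e)}  (20 atoms)
F2 = F1 ∪ {clear(d,e), on(b,d), on(c,d), on(e,d)}  (24 atoms)
goal ⊆ F2  ⇒  h_max = 2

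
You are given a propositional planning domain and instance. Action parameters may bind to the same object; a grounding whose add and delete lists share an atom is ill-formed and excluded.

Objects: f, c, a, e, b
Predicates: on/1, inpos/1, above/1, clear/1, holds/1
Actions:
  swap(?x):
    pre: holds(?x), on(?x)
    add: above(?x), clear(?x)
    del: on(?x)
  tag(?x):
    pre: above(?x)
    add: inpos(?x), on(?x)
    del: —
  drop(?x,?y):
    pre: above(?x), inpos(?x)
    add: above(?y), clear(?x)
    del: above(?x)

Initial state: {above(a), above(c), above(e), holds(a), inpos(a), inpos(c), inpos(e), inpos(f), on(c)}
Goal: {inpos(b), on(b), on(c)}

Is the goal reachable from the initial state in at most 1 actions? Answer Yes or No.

No

1. drop(c,b)  →  {above(a), above(b), above(e), clear(c), holds(a), inpos(a), inpos(c), inpos(e), inpos(f), on(c)}
2. tag(b)  →  {above(a), above(b), above(e), clear(c), holds(a), inpos(a), inpos(b), inpos(c), inpos(e), inpos(f), on(b), on(c)}
optimal plan length = 2; 2 > 1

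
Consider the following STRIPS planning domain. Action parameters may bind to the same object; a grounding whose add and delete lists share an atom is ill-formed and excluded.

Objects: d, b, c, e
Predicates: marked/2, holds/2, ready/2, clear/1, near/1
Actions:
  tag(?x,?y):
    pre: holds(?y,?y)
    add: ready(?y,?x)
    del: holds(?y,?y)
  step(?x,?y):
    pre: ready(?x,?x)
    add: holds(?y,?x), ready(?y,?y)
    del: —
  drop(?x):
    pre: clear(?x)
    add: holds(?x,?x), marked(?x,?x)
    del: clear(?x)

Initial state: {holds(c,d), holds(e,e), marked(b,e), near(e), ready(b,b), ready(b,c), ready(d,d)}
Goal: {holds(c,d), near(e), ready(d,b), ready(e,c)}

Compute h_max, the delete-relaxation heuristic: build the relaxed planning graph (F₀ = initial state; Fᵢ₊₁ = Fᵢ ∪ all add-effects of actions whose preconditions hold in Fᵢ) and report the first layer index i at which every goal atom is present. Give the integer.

F0 = init (7 atoms)
F1 = F0 ∪ {holds(b,b), holds(b,d), holds(c,b), holds(d,b), holds(d,d), holds(e,b), holds(e,d), ready(c,c), ready(e,b), ready(e,c), ready(e,d), ready(e,e)}  (19 atoms)
F2 = F1 ∪ {holds(b,c), holds(b,e), holds(c,c), holds(c,e), holds(d,c), holds(d,e), holds(e,c), ready(b,d), ready(b,e), ready(d,b), ready(d,c), ready(d,e)}  (31 atoms)
goal ⊆ F2  ⇒  h_max = 2

2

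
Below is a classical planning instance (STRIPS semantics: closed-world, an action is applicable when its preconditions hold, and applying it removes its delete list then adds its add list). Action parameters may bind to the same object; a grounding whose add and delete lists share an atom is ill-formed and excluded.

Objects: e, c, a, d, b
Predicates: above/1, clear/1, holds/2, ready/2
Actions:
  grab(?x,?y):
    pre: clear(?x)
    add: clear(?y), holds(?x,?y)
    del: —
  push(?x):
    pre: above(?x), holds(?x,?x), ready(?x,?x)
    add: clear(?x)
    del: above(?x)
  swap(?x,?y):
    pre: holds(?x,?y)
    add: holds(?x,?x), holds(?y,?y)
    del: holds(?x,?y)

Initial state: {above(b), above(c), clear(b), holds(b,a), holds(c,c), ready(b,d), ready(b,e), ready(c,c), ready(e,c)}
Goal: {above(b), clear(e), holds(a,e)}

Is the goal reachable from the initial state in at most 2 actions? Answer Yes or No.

Yes

1. grab(b,a)  →  {above(b), above(c), clear(a), clear(b), holds(b,a), holds(c,c), ready(b,d), ready(b,e), ready(c,c), ready(e,c)}
2. grab(a,e)  →  {above(b), above(c), clear(a), clear(b), clear(e), holds(a,e), holds(b,a), holds(c,c), ready(b,d), ready(b,e), ready(c,c), ready(e,c)}
optimal plan length = 2; 2 ≤ 2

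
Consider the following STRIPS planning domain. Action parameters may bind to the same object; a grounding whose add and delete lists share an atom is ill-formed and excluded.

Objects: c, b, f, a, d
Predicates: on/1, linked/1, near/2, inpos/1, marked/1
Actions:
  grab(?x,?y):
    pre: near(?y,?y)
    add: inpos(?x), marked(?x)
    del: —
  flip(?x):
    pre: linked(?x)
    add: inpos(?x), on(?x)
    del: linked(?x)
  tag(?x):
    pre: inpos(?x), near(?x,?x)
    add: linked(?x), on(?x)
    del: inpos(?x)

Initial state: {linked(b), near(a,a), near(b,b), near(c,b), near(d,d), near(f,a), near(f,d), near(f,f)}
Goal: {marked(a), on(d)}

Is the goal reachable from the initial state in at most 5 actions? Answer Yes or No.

1. grab(a,b)  →  {inpos(a), linked(b), marked(a), near(a,a), near(b,b), near(c,b), near(d,d), near(f,a), near(f,d), near(f,f)}
2. grab(d,b)  →  {inpos(a), inpos(d), linked(b), marked(a), marked(d), near(a,a), near(b,b), near(c,b), near(d,d), near(f,a), near(f,d), near(f,f)}
3. tag(d)  →  {inpos(a), linked(b), linked(d), marked(a), marked(d), near(a,a), near(b,b), near(c,b), near(d,d), near(f,a), near(f,d), near(f,f), on(d)}
optimal plan length = 3; 3 ≤ 5

Yes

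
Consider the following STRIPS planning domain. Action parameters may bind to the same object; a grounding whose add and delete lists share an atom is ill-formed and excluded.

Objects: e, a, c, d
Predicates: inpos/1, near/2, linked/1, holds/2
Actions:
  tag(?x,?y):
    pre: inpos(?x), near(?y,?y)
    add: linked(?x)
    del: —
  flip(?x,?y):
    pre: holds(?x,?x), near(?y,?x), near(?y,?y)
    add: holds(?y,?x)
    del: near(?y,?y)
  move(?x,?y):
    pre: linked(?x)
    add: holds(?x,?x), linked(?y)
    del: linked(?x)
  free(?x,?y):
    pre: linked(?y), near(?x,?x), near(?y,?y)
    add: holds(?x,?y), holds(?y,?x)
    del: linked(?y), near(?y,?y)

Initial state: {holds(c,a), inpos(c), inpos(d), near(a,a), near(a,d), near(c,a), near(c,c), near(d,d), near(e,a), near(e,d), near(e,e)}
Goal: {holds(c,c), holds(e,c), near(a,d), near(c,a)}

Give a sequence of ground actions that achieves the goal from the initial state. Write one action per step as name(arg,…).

tag(c,e); move(c,e); free(c,e)

1. tag(c,e)  →  {holds(c,a), inpos(c), inpos(d), linked(c), near(a,a), near(a,d), near(c,a), near(c,c), near(d,d), near(e,a), near(e,d), near(e,e)}
2. move(c,e)  →  {holds(c,a), holds(c,c), inpos(c), inpos(d), linked(e), near(a,a), near(a,d), near(c,a), near(c,c), near(d,d), near(e,a), near(e,d), near(e,e)}
3. free(c,e)  →  {holds(c,a), holds(c,c), holds(c,e), holds(e,c), inpos(c), inpos(d), near(a,a), near(a,d), near(c,a), near(c,c), near(d,d), near(e,a), near(e,d)}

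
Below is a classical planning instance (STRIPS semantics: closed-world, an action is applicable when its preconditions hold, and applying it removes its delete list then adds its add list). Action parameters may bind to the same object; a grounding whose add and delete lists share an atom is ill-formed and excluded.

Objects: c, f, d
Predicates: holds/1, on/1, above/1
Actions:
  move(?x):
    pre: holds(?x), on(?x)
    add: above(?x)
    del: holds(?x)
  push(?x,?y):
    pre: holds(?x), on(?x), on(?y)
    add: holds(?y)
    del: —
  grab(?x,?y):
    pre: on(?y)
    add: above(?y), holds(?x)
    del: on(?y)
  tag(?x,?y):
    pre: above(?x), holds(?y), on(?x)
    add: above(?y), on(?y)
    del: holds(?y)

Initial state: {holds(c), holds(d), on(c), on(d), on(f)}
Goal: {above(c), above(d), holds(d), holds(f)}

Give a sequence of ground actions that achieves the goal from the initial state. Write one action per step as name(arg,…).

move(c); grab(f,d)

1. move(c)  →  {above(c), holds(d), on(c), on(d), on(f)}
2. grab(f,d)  →  {above(c), above(d), holds(d), holds(f), on(c), on(f)}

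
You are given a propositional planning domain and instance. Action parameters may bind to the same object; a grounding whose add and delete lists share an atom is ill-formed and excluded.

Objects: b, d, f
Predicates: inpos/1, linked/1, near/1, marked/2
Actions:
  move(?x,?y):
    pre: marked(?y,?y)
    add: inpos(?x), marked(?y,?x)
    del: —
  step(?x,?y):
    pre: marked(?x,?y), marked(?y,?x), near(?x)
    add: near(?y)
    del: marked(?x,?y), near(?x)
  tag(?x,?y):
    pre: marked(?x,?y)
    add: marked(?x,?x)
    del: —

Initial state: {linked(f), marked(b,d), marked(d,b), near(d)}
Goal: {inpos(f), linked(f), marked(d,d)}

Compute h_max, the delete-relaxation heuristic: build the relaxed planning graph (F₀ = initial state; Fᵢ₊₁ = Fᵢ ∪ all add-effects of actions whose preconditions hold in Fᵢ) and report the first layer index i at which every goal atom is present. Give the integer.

F0 = init (4 atoms)
F1 = F0 ∪ {marked(b,b), marked(d,d), near(b)}  (7 atoms)
F2 = F1 ∪ {inpos(b), inpos(d), inpos(f), marked(b,f), marked(d,f)}  (12 atoms)
goal ⊆ F2  ⇒  h_max = 2

2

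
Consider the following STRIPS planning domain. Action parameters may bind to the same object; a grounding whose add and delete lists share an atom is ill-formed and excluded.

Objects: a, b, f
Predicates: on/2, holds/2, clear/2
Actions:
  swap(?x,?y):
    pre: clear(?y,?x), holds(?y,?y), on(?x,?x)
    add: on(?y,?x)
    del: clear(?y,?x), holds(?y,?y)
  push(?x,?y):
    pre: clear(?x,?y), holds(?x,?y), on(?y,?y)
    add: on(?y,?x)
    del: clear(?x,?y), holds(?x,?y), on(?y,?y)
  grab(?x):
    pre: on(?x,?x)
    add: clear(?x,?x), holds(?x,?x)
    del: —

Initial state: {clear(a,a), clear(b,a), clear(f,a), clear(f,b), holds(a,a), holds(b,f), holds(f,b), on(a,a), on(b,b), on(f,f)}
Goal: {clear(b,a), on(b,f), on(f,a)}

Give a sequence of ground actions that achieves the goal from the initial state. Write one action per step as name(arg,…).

1. push(f,b)  →  {clear(a,a), clear(b,a), clear(f,a), holds(a,a), holds(b,f), on(a,a), on(b,f), on(f,f)}
2. grab(f)  →  {clear(a,a), clear(b,a), clear(f,a), clear(f,f), holds(a,a), holds(b,f), holds(f,f), on(a,a), on(b,f), on(f,f)}
3. swap(a,f)  →  {clear(a,a), clear(b,a), clear(f,f), holds(a,a), holds(b,f), on(a,a), on(b,f), on(f,a), on(f,f)}

push(f,b); grab(f); swap(a,f)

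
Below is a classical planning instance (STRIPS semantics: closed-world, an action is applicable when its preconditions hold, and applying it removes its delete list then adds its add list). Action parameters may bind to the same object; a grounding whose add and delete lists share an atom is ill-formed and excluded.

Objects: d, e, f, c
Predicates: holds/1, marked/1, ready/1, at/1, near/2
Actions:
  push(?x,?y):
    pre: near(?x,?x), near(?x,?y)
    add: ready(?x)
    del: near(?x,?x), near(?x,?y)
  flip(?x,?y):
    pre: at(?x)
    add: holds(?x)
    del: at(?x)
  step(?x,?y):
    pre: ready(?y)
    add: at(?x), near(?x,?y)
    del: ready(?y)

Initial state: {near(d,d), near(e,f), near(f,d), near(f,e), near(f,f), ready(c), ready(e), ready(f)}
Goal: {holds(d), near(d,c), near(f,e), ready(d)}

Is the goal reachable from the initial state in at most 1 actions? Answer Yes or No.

1. push(d,d)  →  {near(e,f), near(f,d), near(f,e), near(f,f), ready(c), ready(d), ready(e), ready(f)}
2. step(d,c)  →  {at(d), near(d,c), near(e,f), near(f,d), near(f,e), near(f,f), ready(d), ready(e), ready(f)}
3. flip(d,d)  →  {holds(d), near(d,c), near(e,f), near(f,d), near(f,e), near(f,f), ready(d), ready(e), ready(f)}
optimal plan length = 3; 3 > 1

No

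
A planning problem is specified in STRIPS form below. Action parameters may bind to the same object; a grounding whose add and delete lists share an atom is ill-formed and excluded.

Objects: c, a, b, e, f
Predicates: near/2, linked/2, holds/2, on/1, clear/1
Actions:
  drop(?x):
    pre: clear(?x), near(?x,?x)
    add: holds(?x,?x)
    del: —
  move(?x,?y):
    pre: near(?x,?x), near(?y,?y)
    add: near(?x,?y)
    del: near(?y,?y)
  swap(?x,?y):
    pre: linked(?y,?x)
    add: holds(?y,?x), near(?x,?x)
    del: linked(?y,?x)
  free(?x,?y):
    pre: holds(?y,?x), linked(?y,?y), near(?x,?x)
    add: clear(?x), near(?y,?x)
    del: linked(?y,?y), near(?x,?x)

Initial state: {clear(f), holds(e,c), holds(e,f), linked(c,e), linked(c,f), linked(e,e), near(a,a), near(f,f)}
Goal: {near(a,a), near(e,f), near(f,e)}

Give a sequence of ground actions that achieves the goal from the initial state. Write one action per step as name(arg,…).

1. swap(e,c)  →  {clear(f), holds(c,e), holds(e,c), holds(e,f), linked(c,f), linked(e,e), near(a,a), near(e,e), near(f,f)}
2. move(f,e)  →  {clear(f), holds(c,e), holds(e,c), holds(e,f), linked(c,f), linked(e,e), near(a,a), near(f,e), near(f,f)}
3. free(f,e)  →  {clear(f), holds(c,e), holds(e,c), holds(e,f), linked(c,f), near(a,a), near(e,f), near(f,e)}

swap(e,c); move(f,e); free(f,e)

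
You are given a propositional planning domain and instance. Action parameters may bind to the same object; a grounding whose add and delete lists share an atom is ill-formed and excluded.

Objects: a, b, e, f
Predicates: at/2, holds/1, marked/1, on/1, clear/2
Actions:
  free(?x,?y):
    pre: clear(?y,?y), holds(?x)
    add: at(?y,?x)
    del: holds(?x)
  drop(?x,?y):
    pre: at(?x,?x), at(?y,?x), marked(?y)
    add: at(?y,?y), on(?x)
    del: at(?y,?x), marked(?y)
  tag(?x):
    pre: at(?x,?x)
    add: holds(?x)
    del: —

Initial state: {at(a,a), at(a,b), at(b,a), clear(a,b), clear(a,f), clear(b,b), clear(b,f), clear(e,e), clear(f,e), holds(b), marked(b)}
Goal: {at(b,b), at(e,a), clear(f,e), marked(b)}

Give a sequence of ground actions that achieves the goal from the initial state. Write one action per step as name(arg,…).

free(b,b); tag(a); free(a,e)

1. free(b,b)  →  {at(a,a), at(a,b), at(b,a), at(b,b), clear(a,b), clear(a,f), clear(b,b), clear(b,f), clear(e,e), clear(f,e), marked(b)}
2. tag(a)  →  {at(a,a), at(a,b), at(b,a), at(b,b), clear(a,b), clear(a,f), clear(b,b), clear(b,f), clear(e,e), clear(f,e), holds(a), marked(b)}
3. free(a,e)  →  {at(a,a), at(a,b), at(b,a), at(b,b), at(e,a), clear(a,b), clear(a,f), clear(b,b), clear(b,f), clear(e,e), clear(f,e), marked(b)}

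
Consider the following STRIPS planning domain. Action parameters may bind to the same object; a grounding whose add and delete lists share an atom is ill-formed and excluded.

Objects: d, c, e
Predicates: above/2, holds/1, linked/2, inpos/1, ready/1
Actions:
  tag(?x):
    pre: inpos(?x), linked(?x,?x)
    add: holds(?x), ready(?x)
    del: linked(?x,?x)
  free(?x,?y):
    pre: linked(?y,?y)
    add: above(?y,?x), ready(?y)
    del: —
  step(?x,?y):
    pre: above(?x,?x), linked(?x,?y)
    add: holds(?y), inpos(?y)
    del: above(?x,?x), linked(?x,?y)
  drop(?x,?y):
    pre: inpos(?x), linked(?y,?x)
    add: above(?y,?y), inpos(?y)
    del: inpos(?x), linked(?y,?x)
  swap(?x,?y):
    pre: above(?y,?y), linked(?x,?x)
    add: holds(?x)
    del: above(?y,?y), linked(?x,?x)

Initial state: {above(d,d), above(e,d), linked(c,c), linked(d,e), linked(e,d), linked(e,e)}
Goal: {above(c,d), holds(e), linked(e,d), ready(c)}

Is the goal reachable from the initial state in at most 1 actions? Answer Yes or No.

No

1. free(d,c)  →  {above(c,d), above(d,d), above(e,d), linked(c,c), linked(d,e), linked(e,d), linked(e,e), ready(c)}
2. step(d,e)  →  {above(c,d), above(e,d), holds(e), inpos(e), linked(c,c), linked(e,d), linked(e,e), ready(c)}
optimal plan length = 2; 2 > 1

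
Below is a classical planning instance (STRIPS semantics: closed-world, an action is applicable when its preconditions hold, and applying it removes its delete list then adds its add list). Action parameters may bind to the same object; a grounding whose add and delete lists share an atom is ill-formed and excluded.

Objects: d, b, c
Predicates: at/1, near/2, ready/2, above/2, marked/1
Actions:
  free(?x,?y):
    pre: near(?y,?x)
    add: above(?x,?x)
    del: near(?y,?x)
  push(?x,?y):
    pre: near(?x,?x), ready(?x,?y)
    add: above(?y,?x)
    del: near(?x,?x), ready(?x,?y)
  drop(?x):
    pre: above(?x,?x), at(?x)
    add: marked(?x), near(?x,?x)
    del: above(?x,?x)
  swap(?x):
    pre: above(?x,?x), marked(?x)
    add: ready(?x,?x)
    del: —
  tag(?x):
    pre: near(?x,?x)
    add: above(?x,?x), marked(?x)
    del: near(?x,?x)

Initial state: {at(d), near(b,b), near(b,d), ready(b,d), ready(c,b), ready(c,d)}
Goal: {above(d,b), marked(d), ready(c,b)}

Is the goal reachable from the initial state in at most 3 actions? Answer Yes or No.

Yes

1. free(d,b)  →  {above(d,d), at(d), near(b,b), ready(b,d), ready(c,b), ready(c,d)}
2. push(b,d)  →  {above(d,b), above(d,d), at(d), ready(c,b), ready(c,d)}
3. drop(d)  →  {above(d,b), at(d), marked(d), near(d,d), ready(c,b), ready(c,d)}
optimal plan length = 3; 3 ≤ 3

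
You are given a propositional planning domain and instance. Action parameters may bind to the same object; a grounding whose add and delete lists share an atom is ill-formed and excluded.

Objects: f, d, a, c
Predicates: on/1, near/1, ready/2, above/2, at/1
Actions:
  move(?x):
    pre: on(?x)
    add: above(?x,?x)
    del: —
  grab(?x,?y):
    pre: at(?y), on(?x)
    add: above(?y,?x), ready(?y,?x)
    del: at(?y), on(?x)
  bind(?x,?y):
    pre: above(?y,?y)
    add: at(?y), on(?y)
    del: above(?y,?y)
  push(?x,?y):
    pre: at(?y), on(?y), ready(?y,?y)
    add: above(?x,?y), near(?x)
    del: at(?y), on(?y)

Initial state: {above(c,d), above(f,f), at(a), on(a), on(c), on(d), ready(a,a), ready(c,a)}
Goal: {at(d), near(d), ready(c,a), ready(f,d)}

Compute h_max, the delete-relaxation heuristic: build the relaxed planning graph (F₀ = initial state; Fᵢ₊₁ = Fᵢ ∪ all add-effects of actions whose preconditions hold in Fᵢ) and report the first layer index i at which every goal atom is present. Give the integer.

F0 = init (8 atoms)
F1 = F0 ∪ {above(a,a), above(a,c), above(a,d), above(c,a), above(c,c), above(d,a), above(d,d), above(f,a), at(f), near(a), near(c), near(d), near(f), on(f), ready(a,c), ready(a,d)}  (24 atoms)
F2 = F1 ∪ {above(a,f), above(f,c), above(f,d), at(c), at(d), ready(a,f), ready(f,a), ready(f,c), ready(f,d), ready(f,f)}  (34 atoms)
goal ⊆ F2  ⇒  h_max = 2

2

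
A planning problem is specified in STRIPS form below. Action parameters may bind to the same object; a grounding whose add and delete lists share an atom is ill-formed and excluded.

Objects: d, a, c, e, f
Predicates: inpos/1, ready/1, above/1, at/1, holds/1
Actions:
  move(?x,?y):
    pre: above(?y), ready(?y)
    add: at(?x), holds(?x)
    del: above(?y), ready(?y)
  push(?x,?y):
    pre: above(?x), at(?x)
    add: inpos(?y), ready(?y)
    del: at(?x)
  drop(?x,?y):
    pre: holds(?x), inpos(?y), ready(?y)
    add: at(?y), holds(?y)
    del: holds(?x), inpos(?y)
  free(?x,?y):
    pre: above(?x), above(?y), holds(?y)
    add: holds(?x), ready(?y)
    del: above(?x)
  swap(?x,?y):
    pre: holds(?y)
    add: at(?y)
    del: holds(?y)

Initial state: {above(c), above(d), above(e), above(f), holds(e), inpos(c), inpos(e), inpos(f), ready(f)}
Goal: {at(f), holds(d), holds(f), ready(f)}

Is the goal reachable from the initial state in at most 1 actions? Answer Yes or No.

No

1. drop(e,f)  →  {above(c), above(d), above(e), above(f), at(f), holds(f), inpos(c), inpos(e), ready(f)}
2. free(d,f)  →  {above(c), above(e), above(f), at(f), holds(d), holds(f), inpos(c), inpos(e), ready(f)}
optimal plan length = 2; 2 > 1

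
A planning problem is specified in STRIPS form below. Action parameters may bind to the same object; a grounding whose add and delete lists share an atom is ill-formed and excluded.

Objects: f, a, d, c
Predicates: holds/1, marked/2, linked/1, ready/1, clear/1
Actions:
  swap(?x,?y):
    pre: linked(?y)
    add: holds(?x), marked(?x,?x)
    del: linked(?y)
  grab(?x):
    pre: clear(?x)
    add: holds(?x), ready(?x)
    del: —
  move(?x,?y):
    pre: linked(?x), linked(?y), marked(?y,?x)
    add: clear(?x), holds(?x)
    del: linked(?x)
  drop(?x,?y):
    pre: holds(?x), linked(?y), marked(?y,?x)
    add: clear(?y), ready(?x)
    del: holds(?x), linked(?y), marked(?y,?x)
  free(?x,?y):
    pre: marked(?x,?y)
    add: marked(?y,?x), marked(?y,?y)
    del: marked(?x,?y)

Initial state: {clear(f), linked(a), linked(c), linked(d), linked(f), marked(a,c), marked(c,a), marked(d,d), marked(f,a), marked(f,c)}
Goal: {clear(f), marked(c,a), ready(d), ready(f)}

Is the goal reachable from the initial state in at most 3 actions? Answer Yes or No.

Yes

1. swap(d,f)  →  {clear(f), holds(d), linked(a), linked(c), linked(d), marked(a,c), marked(c,a), marked(d,d), marked(f,a), marked(f,c)}
2. grab(f)  →  {clear(f), holds(d), holds(f), linked(a), linked(c), linked(d), marked(a,c), marked(c,a), marked(d,d), marked(f,a), marked(f,c), ready(f)}
3. drop(d,d)  →  {clear(d), clear(f), holds(f), linked(a), linked(c), marked(a,c), marked(c,a), marked(f,a), marked(f,c), ready(d), ready(f)}
optimal plan length = 3; 3 ≤ 3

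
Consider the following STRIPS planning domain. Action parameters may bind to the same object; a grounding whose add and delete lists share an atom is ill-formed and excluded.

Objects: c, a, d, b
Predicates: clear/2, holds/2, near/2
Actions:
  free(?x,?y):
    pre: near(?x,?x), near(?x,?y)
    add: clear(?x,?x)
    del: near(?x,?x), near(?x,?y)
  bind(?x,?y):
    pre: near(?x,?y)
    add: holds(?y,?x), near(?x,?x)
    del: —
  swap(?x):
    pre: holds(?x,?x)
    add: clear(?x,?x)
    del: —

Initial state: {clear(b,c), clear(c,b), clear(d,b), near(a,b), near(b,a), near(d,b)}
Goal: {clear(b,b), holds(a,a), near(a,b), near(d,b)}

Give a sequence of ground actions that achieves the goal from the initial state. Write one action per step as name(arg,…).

bind(a,b); bind(a,a); bind(b,a); free(b,a)

1. bind(a,b)  →  {clear(b,c), clear(c,b), clear(d,b), holds(b,a), near(a,a), near(a,b), near(b,a), near(d,b)}
2. bind(a,a)  →  {clear(b,c), clear(c,b), clear(d,b), holds(a,a), holds(b,a), near(a,a), near(a,b), near(b,a), near(d,b)}
3. bind(b,a)  →  {clear(b,c), clear(c,b), clear(d,b), holds(a,a), holds(a,b), holds(b,a), near(a,a), near(a,b), near(b,a), near(b,b), near(d,b)}
4. free(b,a)  →  {clear(b,b), clear(b,c), clear(c,b), clear(d,b), holds(a,a), holds(a,b), holds(b,a), near(a,a), near(a,b), near(d,b)}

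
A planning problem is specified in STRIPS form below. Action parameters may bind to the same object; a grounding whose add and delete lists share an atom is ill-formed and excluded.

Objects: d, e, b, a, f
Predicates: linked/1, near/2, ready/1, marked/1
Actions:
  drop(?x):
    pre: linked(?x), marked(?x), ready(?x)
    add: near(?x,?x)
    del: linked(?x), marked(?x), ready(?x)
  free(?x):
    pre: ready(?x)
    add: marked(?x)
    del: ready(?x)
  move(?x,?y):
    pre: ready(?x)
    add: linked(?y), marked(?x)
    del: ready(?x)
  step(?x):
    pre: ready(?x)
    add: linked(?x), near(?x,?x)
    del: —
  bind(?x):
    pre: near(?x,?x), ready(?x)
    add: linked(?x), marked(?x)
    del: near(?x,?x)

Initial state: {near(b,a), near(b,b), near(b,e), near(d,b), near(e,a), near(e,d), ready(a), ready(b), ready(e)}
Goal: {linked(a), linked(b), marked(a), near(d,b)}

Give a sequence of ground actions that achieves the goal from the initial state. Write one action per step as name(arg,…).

1. move(e,b)  →  {linked(b), marked(e), near(b,a), near(b,b), near(b,e), near(d,b), near(e,a), near(e,d), ready(a), ready(b)}
2. move(a,a)  →  {linked(a), linked(b), marked(a), marked(e), near(b,a), near(b,b), near(b,e), near(d,b), near(e,a), near(e,d), ready(b)}

move(e,b); move(a,a)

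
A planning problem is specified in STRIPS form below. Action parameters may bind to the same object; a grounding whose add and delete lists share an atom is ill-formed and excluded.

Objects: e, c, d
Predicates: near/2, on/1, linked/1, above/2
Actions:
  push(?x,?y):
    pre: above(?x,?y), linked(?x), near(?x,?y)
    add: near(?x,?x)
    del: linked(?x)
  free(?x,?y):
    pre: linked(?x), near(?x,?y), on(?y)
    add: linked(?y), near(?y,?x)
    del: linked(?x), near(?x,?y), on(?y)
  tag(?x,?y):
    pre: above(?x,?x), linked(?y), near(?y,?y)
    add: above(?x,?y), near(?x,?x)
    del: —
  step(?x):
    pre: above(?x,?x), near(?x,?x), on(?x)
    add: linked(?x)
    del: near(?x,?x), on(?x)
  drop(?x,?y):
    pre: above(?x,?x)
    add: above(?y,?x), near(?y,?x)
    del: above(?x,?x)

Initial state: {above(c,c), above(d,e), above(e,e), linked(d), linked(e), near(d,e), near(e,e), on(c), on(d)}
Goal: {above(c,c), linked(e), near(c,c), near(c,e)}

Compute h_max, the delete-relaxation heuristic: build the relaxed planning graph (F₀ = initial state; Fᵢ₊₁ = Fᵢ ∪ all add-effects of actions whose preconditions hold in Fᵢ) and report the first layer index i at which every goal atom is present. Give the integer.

F0 = init (9 atoms)
F1 = F0 ∪ {above(c,e), above(d,c), above(e,c), near(c,c), near(c,e), near(d,c), near(d,d), near(e,c)}  (17 atoms)
goal ⊆ F1  ⇒  h_max = 1

1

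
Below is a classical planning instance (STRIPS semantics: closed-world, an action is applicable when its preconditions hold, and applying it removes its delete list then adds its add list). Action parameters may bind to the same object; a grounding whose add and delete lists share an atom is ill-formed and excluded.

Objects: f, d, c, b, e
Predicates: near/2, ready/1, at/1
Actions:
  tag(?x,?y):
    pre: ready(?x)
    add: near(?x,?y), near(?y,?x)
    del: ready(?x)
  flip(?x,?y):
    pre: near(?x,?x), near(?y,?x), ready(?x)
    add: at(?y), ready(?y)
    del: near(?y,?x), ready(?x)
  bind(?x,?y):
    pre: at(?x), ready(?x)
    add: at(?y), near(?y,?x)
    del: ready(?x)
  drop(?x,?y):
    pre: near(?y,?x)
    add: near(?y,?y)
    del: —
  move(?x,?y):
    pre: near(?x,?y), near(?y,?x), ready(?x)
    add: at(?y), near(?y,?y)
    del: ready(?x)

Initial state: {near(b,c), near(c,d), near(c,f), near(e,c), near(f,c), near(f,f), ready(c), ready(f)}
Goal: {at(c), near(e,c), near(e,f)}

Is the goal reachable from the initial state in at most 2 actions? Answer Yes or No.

No

1. tag(f,e)  →  {near(b,c), near(c,d), near(c,f), near(e,c), near(e,f), near(f,c), near(f,e), near(f,f), ready(c)}
2. drop(f,c)  →  {near(b,c), near(c,c), near(c,d), near(c,f), near(e,c), near(e,f), near(f,c), near(f,e), near(f,f), ready(c)}
3. move(c,c)  →  {at(c), near(b,c), near(c,c), near(c,d), near(c,f), near(e,c), near(e,f), near(f,c), near(f,e), near(f,f)}
optimal plan length = 3; 3 > 2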